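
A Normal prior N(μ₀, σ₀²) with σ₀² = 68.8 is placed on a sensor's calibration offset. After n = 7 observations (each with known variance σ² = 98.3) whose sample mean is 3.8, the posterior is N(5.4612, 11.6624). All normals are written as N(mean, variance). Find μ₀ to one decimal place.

μ₀ = 13.6

The posterior mean is a precision-weighted average: μ_n = (τ₀μ₀ + τ_data·x̄)/(τ₀+τ_data), with τ₀=1/σ₀² and τ_data=n/σ².
Here τ₀ = 1/68.8 = 0.014535 and τ_data = 7/98.3 = 0.071211, so τ_n = 0.085746.
Rearranging for μ₀: μ₀ = (μ_n·τ_n − τ_data·x̄)/τ₀ = (5.4612·0.085746 − 0.071211·3.8) / 0.014535 = 0.197674/0.014535 ≈ 13.6.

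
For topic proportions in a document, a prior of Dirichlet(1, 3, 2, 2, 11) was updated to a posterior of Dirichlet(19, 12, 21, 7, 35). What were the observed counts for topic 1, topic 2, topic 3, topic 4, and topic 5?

counts (18, 9, 19, 5, 24)

For a Dirichlet(α) prior with multinomial counts c, the posterior is Dirichlet(α + c) componentwise.
Counts are posterior − prior componentwise: 19−1=18, 12−3=9, 21−2=19, 7−2=5, 35−11=24.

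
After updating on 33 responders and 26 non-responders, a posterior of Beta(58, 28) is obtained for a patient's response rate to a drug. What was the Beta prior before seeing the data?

Beta(25, 2)

Under Beta–binomial conjugacy the posterior parameters are (α+s, β+f).
So α = 58 − 33 = 25 and β = 28 − 26 = 2.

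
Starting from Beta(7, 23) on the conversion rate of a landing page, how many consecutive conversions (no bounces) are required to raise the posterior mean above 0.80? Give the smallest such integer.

k = 86

After k conversions and 0 bounces the posterior is Beta(7+k, 23), with mean (7+k)/(7+23+k).
Set (7+k)/(30+k) > 0.80 and solve: k > (0.80·30 − 7)/(1 − 0.80) = 85.000.
The smallest integer exceeding 85.000 is 86, and checking k=86: (93)/(116) = 0.8017 > 0.80.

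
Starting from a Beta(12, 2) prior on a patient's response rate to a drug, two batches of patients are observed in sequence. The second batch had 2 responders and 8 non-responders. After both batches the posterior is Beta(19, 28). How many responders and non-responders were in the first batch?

Because Beta–binomial updating is additive in the counts, the combined data contributed (α_post−α_prior, β_post−β_prior) successes and failures.
Total across both batches: 19−12=7 responders, 28−2=26 non-responders.
Subtract the second batch: 7−2=5 responders and 26−8=18 non-responders.

5 responders and 18 non-responders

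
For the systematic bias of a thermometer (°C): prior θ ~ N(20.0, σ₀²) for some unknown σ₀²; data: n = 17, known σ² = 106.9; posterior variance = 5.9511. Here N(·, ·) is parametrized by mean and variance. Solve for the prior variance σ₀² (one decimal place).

Posterior precision equals prior precision plus data precision: 1/σ_n² = 1/σ₀² + n/σ².
So 1/σ₀² = 1/5.9511 − 17/106.9 = 0.168036 − 0.159027 = 0.009009.
Hence σ₀² = 1/0.009009 ≈ 111.0.

σ₀² = 111.0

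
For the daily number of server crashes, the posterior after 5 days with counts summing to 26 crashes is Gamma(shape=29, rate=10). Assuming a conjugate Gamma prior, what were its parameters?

Gamma(shape=3, rate=5)

A Gamma(α, β) prior (rate parametrization) on a Poisson rate with n observations summing to S gives posterior Gamma(α+S, β+n).
So α = 29 − 26 = 3 and β = 10 − 5 = 5.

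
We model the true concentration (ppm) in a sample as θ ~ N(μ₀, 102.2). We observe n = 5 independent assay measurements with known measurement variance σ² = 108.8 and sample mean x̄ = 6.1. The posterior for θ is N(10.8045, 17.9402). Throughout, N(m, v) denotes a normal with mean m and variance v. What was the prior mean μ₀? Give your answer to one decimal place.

μ₀ = 32.9

With known observation variance, the Normal–Normal posterior has precision τ_n = τ₀ + n/σ² and mean μ_n = (τ₀μ₀ + (n/σ²)x̄)/τ_n.
Here τ₀ = 1/102.2 = 0.009785 and τ_data = 5/108.8 = 0.045956, so τ_n = 0.055741.
Rearranging for μ₀: μ₀ = (μ_n·τ_n − τ_data·x̄)/τ₀ = (10.8045·0.055741 − 0.045956·6.1) / 0.009785 = 0.321922/0.009785 ≈ 32.9.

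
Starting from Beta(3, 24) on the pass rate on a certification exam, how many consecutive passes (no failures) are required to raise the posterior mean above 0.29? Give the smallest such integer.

After k passes and 0 failures the posterior is Beta(3+k, 24), with mean (3+k)/(3+24+k).
Set (3+k)/(27+k) > 0.29 and solve: k > (0.29·27 − 3)/(1 − 0.29) = 6.803.
The smallest integer exceeding 6.803 is 7.

k = 7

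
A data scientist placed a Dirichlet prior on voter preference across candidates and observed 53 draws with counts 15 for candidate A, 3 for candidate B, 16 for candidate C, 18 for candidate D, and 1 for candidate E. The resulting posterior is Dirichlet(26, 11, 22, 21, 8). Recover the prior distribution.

Dirichlet(11, 8, 6, 3, 7)

For a Dirichlet(α) prior with multinomial counts c, the posterior is Dirichlet(α + c) componentwise.
Subtract each count from the matching posterior parameter: 26−15=11, 11−3=8, 22−16=6, 21−18=3, 8−1=7.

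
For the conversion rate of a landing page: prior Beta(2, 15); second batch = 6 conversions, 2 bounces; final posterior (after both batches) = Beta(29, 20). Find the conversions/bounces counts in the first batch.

21 conversions and 3 bounces

Because Beta–binomial updating is additive in the counts, the combined data contributed (α_post−α_prior, β_post−β_prior) successes and failures.
Total across both batches: 29−2=27 conversions, 20−15=5 bounces.
Subtract the second batch: 27−6=21 conversions and 5−2=3 bounces.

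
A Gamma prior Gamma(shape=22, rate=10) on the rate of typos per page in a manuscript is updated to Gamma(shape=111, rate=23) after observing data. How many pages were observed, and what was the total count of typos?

Gamma–Poisson conjugacy: posterior shape = α + Σxᵢ, posterior rate = β + n.
Matching: Σxᵢ = 111 − 22 = 89 and n = 23 − 10 = 13.

n = 13 pages with total 89 typos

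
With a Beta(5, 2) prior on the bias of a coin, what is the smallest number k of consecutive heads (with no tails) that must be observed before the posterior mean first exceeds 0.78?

After k heads and 0 tails the posterior is Beta(5+k, 2), with mean (5+k)/(5+2+k).
Set (5+k)/(7+k) > 0.78 and solve: k > (0.78·7 − 5)/(1 − 0.78) = 2.091.
The smallest integer exceeding 2.091 is 3.

k = 3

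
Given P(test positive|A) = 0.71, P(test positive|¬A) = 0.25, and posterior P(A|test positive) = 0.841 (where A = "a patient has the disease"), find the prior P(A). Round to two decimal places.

Bayes' rule in odds form gives O(A|E) = O(A)·[P(E|A)/P(E|¬A)], hence O(A) = O(A|E)/LR.
Posterior odds = 0.841/(1−0.841) = 5.2893. LR = 0.71/0.25 = 2.8400.
Prior odds = 5.2893/2.8400 = 1.8624, so P(A) = 1.8624/(1+1.8624) ≈ 0.65.

P(A) = 0.65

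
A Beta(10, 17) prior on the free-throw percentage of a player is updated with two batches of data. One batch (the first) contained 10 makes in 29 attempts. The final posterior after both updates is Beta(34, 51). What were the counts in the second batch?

Sequential conjugate updates are equivalent to a single update on the pooled data, so total successes = posterior α − prior α and total failures = posterior β − prior β.
Total across both batches: 34−10=24 makes, 51−17=34 misses.
Subtract the first batch: 24−10=14 makes and 34−19=15 misses.

14 makes and 15 misses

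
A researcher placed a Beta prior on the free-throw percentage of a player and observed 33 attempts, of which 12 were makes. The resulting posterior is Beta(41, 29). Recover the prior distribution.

Beta is conjugate to the binomial likelihood: posterior = Beta(a+s, b+f).
So a = 41 − 12 = 29 and b = 29 − 21 = 8.

Beta(29, 8)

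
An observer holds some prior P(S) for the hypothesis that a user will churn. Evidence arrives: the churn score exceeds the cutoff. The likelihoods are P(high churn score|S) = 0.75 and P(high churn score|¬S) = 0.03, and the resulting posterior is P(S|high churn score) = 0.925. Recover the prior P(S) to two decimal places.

Bayes' rule in odds form gives O(S|E) = O(S)·[P(E|S)/P(E|¬S)], hence O(S) = O(S|E)/LR.
Posterior odds = 0.925/(1−0.925) = 12.3333. LR = 0.75/0.03 = 25.0000.
Prior odds = 12.3333/25.0000 = 0.4933, so P(S) = 0.4933/(1+0.4933) ≈ 0.33.

P(S) = 0.33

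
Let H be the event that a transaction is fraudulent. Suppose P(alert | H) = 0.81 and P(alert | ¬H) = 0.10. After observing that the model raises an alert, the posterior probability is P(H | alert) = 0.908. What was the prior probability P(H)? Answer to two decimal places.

P(H) = 0.55

In odds form, posterior odds = prior odds × likelihood ratio, so prior odds = posterior odds ÷ LR.
Posterior odds = 0.908/(1−0.908) = 9.8696. LR = 0.81/0.10 = 8.1000.
Prior odds = 9.8696/8.1000 = 1.2185, so P(H) = 1.2185/(1+1.2185) ≈ 0.55.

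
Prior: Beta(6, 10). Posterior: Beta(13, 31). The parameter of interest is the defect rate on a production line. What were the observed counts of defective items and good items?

7 defective items and 21 good items

Beta is conjugate to the binomial likelihood: posterior = Beta(α+s, β+f).
Match parameters: s=13−6=7, f=31−10=21.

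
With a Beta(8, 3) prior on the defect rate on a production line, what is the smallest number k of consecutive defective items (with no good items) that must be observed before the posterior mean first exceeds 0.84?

k = 8

After k defective items and 0 good items the posterior is Beta(8+k, 3), with mean (8+k)/(8+3+k).
Set (8+k)/(11+k) > 0.84 and solve: k > (0.84·11 − 8)/(1 − 0.84) = 7.750.
The smallest integer exceeding 7.750 is 8, and checking k=8: (16)/(19) = 0.8421 > 0.84.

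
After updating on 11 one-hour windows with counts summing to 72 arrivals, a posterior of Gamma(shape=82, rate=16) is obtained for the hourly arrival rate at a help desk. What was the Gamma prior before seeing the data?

Gamma(shape=10, rate=5)

Gamma–Poisson conjugacy: posterior shape = α + Σxᵢ, posterior rate = β + n.
So α = 82 − 72 = 10 and β = 16 − 11 = 5.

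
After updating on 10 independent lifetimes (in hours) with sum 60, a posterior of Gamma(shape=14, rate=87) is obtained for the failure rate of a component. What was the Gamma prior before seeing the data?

Gamma(shape=4, rate=27)

Gamma–exponential conjugacy: posterior shape = α + n, posterior rate = β + Σtᵢ.
So α = 14 − 10 = 4 and β = 87 − 60 = 27.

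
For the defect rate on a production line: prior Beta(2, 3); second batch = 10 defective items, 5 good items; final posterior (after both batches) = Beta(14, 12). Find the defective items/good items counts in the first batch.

2 defective items and 4 good items

Sequential conjugate updates are equivalent to a single update on the pooled data, so total successes = posterior α − prior α and total failures = posterior β − prior β.
Total across both batches: 14−2=12 defective items, 12−3=9 good items.
Subtract the second batch: 12−10=2 defective items and 9−5=4 good items.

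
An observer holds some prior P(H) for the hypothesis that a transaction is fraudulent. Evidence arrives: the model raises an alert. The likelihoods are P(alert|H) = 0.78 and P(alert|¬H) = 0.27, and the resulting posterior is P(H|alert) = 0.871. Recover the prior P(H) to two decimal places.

In odds form, posterior odds = prior odds × likelihood ratio, so prior odds = posterior odds ÷ LR.
Posterior odds = 0.871/(1−0.871) = 6.7519. LR = 0.78/0.27 = 2.8889.
Prior odds = 6.7519/2.8889 = 2.3372, so P(H) = 2.3372/(1+2.3372) ≈ 0.70.

P(H) = 0.70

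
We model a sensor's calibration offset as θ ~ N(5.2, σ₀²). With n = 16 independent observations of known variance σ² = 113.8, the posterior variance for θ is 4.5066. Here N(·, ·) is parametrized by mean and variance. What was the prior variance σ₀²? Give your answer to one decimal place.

For the Normal–Normal model with known σ², precisions add: τ_n = τ₀ + n/σ².
So 1/σ₀² = 1/4.5066 − 16/113.8 = 0.221897 − 0.140598 = 0.081299.
Hence σ₀² = 1/0.081299 ≈ 12.3.

σ₀² = 12.3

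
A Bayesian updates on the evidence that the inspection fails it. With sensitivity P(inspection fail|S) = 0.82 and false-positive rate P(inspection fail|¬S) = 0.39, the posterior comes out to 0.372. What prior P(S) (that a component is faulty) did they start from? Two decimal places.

P(S) = 0.22

Bayes' rule in odds form gives O(S|E) = O(S)·[P(E|S)/P(E|¬S)], hence O(S) = O(S|E)/LR.
Posterior odds = 0.372/(1−0.372) = 0.5924. LR = 0.82/0.39 = 2.1026.
Prior odds = 0.5924/2.1026 = 0.2817, so P(S) = 0.2817/(1+0.2817) ≈ 0.22.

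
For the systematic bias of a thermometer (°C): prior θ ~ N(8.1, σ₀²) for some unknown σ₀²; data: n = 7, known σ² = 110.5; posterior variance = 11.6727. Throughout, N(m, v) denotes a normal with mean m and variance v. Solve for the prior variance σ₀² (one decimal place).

For the Normal–Normal model with known σ², precisions add: τ_n = τ₀ + n/σ².
So 1/σ₀² = 1/11.6727 − 7/110.5 = 0.085670 − 0.063348 = 0.022322.
Hence σ₀² = 1/0.022322 ≈ 44.8.

σ₀² = 44.8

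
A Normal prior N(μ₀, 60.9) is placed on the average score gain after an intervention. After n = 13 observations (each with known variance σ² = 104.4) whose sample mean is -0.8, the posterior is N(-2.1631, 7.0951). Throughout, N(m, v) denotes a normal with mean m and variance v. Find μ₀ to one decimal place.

The posterior mean is a precision-weighted average: μ_n = (τ₀μ₀ + τ_data·x̄)/(τ₀+τ_data), with τ₀=1/σ₀² and τ_data=n/σ².
Here τ₀ = 1/60.9 = 0.016420 and τ_data = 13/104.4 = 0.124521, so τ_n = 0.140941.
Rearranging for μ₀: μ₀ = (μ_n·τ_n − τ_data·x̄)/τ₀ = (-2.1631·0.140941 − 0.124521·-0.8) / 0.016420 = -0.205253/0.016420 ≈ -12.5.

μ₀ = -12.5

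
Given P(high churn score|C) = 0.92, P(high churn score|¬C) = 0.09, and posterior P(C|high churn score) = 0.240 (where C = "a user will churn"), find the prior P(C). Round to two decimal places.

P(C) = 0.03

Bayes' rule in odds form gives O(C|E) = O(C)·[P(E|C)/P(E|¬C)], hence O(C) = O(C|E)/LR.
Posterior odds = 0.240/(1−0.240) = 0.3158. LR = 0.92/0.09 = 10.2222.
Prior odds = 0.3158/10.2222 = 0.0309, so P(C) = 0.0309/(1+0.0309) ≈ 0.03.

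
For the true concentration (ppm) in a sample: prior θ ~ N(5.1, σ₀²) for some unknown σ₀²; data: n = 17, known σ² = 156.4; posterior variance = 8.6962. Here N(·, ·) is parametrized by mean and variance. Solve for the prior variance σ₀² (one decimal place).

Posterior precision equals prior precision plus data precision: 1/σ_n² = 1/σ₀² + n/σ².
So 1/σ₀² = 1/8.6962 − 17/156.4 = 0.114993 − 0.108696 = 0.006297.
Hence σ₀² = 1/0.006297 ≈ 158.8.

σ₀² = 158.8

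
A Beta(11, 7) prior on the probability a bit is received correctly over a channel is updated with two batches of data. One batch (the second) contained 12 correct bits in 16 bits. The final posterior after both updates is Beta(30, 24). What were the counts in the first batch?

7 correct bits and 13 errors

Because Beta–binomial updating is additive in the counts, the combined data contributed (α_post−α_prior, β_post−β_prior) successes and failures.
Total across both batches: 30−11=19 correct bits, 24−7=17 errors.
Subtract the second batch: 19−12=7 correct bits and 17−4=13 errors.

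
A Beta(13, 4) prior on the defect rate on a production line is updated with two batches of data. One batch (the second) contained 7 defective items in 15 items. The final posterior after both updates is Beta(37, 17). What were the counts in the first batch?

Sequential conjugate updates are equivalent to a single update on the pooled data, so total successes = posterior α − prior α and total failures = posterior β − prior β.
Total across both batches: 37−13=24 defective items, 17−4=13 good items.
Subtract the second batch: 24−7=17 defective items and 13−8=5 good items.

17 defective items and 5 good items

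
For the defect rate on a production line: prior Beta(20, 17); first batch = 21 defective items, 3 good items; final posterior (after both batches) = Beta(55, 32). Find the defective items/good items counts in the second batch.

14 defective items and 12 good items

Sequential conjugate updates are equivalent to a single update on the pooled data, so total successes = posterior α − prior α and total failures = posterior β − prior β.
Total across both batches: 55−20=35 defective items, 32−17=15 good items.
Subtract the first batch: 35−21=14 defective items and 15−3=12 good items.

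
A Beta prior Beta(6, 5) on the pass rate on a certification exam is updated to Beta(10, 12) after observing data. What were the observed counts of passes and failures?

Under Beta–binomial conjugacy the posterior parameters are (α+s, β+f).
Match parameters: s=10−6=4, f=12−5=7.

4 passes and 7 failures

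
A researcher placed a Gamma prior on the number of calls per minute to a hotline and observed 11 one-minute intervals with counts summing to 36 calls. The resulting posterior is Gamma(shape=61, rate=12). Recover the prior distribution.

Gamma(shape=25, rate=1)

A Gamma(α, β) prior (rate parametrization) on a Poisson rate with n observations summing to S gives posterior Gamma(α+S, β+n).
So α = 61 − 36 = 25 and β = 12 − 11 = 1.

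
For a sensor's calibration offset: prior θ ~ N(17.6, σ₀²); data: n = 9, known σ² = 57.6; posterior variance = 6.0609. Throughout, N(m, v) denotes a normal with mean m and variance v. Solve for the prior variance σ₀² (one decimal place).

σ₀² = 114.4

For the Normal–Normal model with known σ², precisions add: τ_n = τ₀ + n/σ².
So 1/σ₀² = 1/6.0609 − 9/57.6 = 0.164992 − 0.156250 = 0.008742.
Hence σ₀² = 1/0.008742 ≈ 114.4.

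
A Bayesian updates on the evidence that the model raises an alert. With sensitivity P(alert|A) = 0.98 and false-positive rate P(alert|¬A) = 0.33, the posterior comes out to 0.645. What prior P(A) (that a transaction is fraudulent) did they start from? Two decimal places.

P(A) = 0.38

Bayes' rule in odds form gives O(A|E) = O(A)·[P(E|A)/P(E|¬A)], hence O(A) = O(A|E)/LR.
Posterior odds = 0.645/(1−0.645) = 1.8169. LR = 0.98/0.33 = 2.9697.
Prior odds = 1.8169/2.9697 = 0.6118, so P(A) = 0.6118/(1+0.6118) ≈ 0.38.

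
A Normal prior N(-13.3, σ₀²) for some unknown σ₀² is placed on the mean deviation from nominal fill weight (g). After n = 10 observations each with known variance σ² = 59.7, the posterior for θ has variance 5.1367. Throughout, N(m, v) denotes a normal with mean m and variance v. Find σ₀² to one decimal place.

σ₀² = 36.8

Posterior precision equals prior precision plus data precision: 1/σ_n² = 1/σ₀² + n/σ².
So 1/σ₀² = 1/5.1367 − 10/59.7 = 0.194678 − 0.167504 = 0.027174.
Hence σ₀² = 1/0.027174 ≈ 36.8.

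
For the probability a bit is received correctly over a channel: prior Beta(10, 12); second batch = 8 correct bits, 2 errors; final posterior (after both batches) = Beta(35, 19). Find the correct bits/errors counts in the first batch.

17 correct bits and 5 errors

Sequential conjugate updates are equivalent to a single update on the pooled data, so total successes = posterior α − prior α and total failures = posterior β − prior β.
Total across both batches: 35−10=25 correct bits, 19−12=7 errors.
Subtract the second batch: 25−8=17 correct bits and 7−2=5 errors.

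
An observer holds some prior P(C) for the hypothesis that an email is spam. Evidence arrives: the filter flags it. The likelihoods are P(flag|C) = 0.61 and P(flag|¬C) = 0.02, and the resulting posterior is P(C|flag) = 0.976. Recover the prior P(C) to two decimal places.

In odds form, posterior odds = prior odds × likelihood ratio, so prior odds = posterior odds ÷ LR.
Posterior odds = 0.976/(1−0.976) = 40.6667. LR = 0.61/0.02 = 30.5000.
Prior odds = 40.6667/30.5000 = 1.3333, so P(C) = 1.3333/(1+1.3333) ≈ 0.57.

P(C) = 0.57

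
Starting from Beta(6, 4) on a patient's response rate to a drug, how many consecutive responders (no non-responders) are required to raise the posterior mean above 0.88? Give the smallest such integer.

k = 24

After k responders and 0 non-responders the posterior is Beta(6+k, 4), with mean (6+k)/(6+4+k).
Set (6+k)/(10+k) > 0.88 and solve: k > (0.88·10 − 6)/(1 − 0.88) = 23.333.
The smallest integer exceeding 23.333 is 24, and checking k=24: (30)/(34) = 0.8824 > 0.88.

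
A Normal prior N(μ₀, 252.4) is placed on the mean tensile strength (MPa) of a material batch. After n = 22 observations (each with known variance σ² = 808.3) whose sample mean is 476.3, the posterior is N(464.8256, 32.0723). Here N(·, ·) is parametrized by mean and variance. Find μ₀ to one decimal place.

With known observation variance, the Normal–Normal posterior has precision τ_n = τ₀ + n/σ² and mean μ_n = (τ₀μ₀ + (n/σ²)x̄)/τ_n.
Here τ₀ = 1/252.4 = 0.003962 and τ_data = 22/808.3 = 0.027218, so τ_n = 0.031180.
Rearranging for μ₀: μ₀ = (μ_n·τ_n − τ_data·x̄)/τ₀ = (464.8256·0.031180 − 0.027218·476.3) / 0.003962 = 1.529329/0.003962 ≈ 386.0.

μ₀ = 386.0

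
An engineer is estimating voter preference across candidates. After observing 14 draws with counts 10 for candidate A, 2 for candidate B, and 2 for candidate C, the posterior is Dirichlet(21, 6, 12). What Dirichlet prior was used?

Dirichlet(11, 4, 10)

For a Dirichlet(α) prior with multinomial counts c, the posterior is Dirichlet(α + c) componentwise.
Subtract each count from the matching posterior parameter: 21−10=11, 6−2=4, 12−2=10.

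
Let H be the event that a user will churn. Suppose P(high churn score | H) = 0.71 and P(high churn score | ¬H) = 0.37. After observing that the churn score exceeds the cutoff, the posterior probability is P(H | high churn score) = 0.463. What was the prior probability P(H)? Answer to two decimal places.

In odds form, posterior odds = prior odds × likelihood ratio, so prior odds = posterior odds ÷ LR.
Posterior odds = 0.463/(1−0.463) = 0.8622. LR = 0.71/0.37 = 1.9189.
Prior odds = 0.8622/1.9189 = 0.4493, so P(H) = 0.4493/(1+0.4493) ≈ 0.31.

P(H) = 0.31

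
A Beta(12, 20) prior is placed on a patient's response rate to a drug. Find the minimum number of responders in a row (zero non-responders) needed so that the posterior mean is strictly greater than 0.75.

k = 49

After k responders and 0 non-responders the posterior is Beta(12+k, 20), with mean (12+k)/(12+20+k).
Set (12+k)/(32+k) > 0.75 and solve: k > (0.75·32 − 12)/(1 − 0.75) = 48.000.
The smallest integer exceeding 48.000 is 49, and checking k=49: (61)/(81) = 0.7531 > 0.75.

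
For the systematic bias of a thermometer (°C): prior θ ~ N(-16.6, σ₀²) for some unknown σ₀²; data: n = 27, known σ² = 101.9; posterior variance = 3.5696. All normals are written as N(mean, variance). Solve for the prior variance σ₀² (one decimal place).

σ₀² = 65.9

Posterior precision equals prior precision plus data precision: 1/σ_n² = 1/σ₀² + n/σ².
So 1/σ₀² = 1/3.5696 − 27/101.9 = 0.280143 − 0.264966 = 0.015177.
Hence σ₀² = 1/0.015177 ≈ 65.9.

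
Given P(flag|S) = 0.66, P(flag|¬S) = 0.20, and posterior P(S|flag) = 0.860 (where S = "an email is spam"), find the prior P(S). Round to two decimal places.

In odds form, posterior odds = prior odds × likelihood ratio, so prior odds = posterior odds ÷ LR.
Posterior odds = 0.860/(1−0.860) = 6.1429. LR = 0.66/0.20 = 3.3000.
Prior odds = 6.1429/3.3000 = 1.8615, so P(S) = 1.8615/(1+1.8615) ≈ 0.65.

P(S) = 0.65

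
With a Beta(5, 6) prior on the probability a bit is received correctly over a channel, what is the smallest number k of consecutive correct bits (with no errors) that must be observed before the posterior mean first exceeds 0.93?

After k correct bits and 0 errors the posterior is Beta(5+k, 6), with mean (5+k)/(5+6+k).
Set (5+k)/(11+k) > 0.93 and solve: k > (0.93·11 − 5)/(1 − 0.93) = 74.714.
The smallest integer exceeding 74.714 is 75, and checking k=75: (80)/(86) = 0.9302 > 0.93.

k = 75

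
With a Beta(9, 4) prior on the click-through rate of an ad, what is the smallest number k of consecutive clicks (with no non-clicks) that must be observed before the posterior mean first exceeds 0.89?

k = 24

After k clicks and 0 non-clicks the posterior is Beta(9+k, 4), with mean (9+k)/(9+4+k).
Set (9+k)/(13+k) > 0.89 and solve: k > (0.89·13 − 9)/(1 − 0.89) = 23.364.
The smallest integer exceeding 23.364 is 24, and checking k=24: (33)/(37) = 0.8919 > 0.89.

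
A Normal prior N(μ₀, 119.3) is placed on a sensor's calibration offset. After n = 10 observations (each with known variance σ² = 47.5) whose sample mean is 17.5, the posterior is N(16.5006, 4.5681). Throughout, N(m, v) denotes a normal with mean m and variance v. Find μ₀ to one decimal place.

With known observation variance, the Normal–Normal posterior has precision τ_n = τ₀ + n/σ² and mean μ_n = (τ₀μ₀ + (n/σ²)x̄)/τ_n.
Here τ₀ = 1/119.3 = 0.008382 and τ_data = 10/47.5 = 0.210526, so τ_n = 0.218908.
Rearranging for μ₀: μ₀ = (μ_n·τ_n − τ_data·x̄)/τ₀ = (16.5006·0.218908 − 0.210526·17.5) / 0.008382 = -0.072092/0.008382 ≈ -8.6.

μ₀ = -8.6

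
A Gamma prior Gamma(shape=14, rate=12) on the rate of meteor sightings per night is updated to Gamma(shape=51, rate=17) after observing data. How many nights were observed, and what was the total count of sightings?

A Gamma(α, β) prior (rate parametrization) on a Poisson rate with n observations summing to S gives posterior Gamma(α+S, β+n).
Matching: Σxᵢ = 51 − 14 = 37 and n = 17 − 12 = 5.

n = 5 nights with total 37 sightings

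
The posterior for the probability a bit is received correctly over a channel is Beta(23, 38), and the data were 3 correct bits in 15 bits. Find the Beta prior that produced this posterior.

Beta is conjugate to the binomial likelihood: posterior = Beta(a+s, b+f).
So a = 23 − 3 = 20 and b = 38 − 12 = 26.

Beta(20, 26)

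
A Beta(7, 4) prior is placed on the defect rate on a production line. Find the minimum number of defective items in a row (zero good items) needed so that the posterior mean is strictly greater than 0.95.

After k defective items and 0 good items the posterior is Beta(7+k, 4), with mean (7+k)/(7+4+k).
Set (7+k)/(11+k) > 0.95 and solve: k > (0.95·11 − 7)/(1 − 0.95) = 69.000.
The smallest integer exceeding 69.000 is 70.

k = 70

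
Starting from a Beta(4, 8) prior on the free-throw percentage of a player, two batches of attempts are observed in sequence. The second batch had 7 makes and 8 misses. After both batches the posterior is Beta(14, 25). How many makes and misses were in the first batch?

Because Beta–binomial updating is additive in the counts, the combined data contributed (α_post−α_prior, β_post−β_prior) successes and failures.
Total across both batches: 14−4=10 makes, 25−8=17 misses.
Subtract the second batch: 10−7=3 makes and 17−8=9 misses.

3 makes and 9 misses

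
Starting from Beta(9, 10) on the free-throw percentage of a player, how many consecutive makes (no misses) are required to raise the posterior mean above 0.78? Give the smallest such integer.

After k makes and 0 misses the posterior is Beta(9+k, 10), with mean (9+k)/(9+10+k).
Set (9+k)/(19+k) > 0.78 and solve: k > (0.78·19 − 9)/(1 − 0.78) = 26.455.
The smallest integer exceeding 26.455 is 27, and checking k=27: (36)/(46) = 0.7826 > 0.78.

k = 27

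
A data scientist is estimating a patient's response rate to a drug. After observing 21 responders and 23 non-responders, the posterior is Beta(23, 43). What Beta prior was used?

Beta(2, 20)

A Beta(α, β) prior with s successes and f failures in binomial data gives a Beta(α+s, β+f) posterior.
Subtract the data counts: 23−21=2, 43−23=20.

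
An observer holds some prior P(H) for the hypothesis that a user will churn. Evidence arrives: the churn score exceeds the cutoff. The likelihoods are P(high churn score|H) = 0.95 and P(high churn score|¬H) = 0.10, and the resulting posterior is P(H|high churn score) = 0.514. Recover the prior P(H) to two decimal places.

P(H) = 0.10

Bayes' rule in odds form gives O(H|E) = O(H)·[P(E|H)/P(E|¬H)], hence O(H) = O(H|E)/LR.
Posterior odds = 0.514/(1−0.514) = 1.0576. LR = 0.95/0.10 = 9.5000.
Prior odds = 1.0576/9.5000 = 0.1113, so P(H) = 0.1113/(1+0.1113) ≈ 0.10.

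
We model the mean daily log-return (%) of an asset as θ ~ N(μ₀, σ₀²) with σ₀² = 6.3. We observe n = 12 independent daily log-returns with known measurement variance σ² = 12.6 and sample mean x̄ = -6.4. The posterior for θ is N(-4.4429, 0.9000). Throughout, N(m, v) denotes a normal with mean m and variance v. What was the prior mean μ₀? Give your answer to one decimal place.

μ₀ = 7.3

The posterior mean is a precision-weighted average: μ_n = (τ₀μ₀ + τ_data·x̄)/(τ₀+τ_data), with τ₀=1/σ₀² and τ_data=n/σ².
Here τ₀ = 1/6.3 = 0.158730 and τ_data = 12/12.6 = 0.952381, so τ_n = 1.111111.
Rearranging for μ₀: μ₀ = (μ_n·τ_n − τ_data·x̄)/τ₀ = (-4.4429·1.111111 − 0.952381·-6.4) / 0.158730 = 1.158683/0.158730 ≈ 7.3.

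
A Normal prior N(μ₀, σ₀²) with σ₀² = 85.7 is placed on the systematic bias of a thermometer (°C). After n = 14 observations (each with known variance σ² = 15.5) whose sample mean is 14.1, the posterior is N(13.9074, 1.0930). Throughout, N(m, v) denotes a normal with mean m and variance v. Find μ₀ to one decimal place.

μ₀ = -1.0

The posterior mean is a precision-weighted average: μ_n = (τ₀μ₀ + τ_data·x̄)/(τ₀+τ_data), with τ₀=1/σ₀² and τ_data=n/σ².
Here τ₀ = 1/85.7 = 0.011669 and τ_data = 14/15.5 = 0.903226, so τ_n = 0.914895.
Rearranging for μ₀: μ₀ = (μ_n·τ_n − τ_data·x̄)/τ₀ = (13.9074·0.914895 − 0.903226·14.1) / 0.011669 = -0.011676/0.011669 ≈ -1.0.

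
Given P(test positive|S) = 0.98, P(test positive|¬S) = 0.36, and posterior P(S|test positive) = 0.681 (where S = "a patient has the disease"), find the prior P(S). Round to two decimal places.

In odds form, posterior odds = prior odds × likelihood ratio, so prior odds = posterior odds ÷ LR.
Posterior odds = 0.681/(1−0.681) = 2.1348. LR = 0.98/0.36 = 2.7222.
Prior odds = 2.1348/2.7222 = 0.7842, so P(S) = 0.7842/(1+0.7842) ≈ 0.44.

P(S) = 0.44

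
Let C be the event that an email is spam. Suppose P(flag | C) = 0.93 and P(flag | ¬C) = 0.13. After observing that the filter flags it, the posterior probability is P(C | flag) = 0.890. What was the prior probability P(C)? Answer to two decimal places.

In odds form, posterior odds = prior odds × likelihood ratio, so prior odds = posterior odds ÷ LR.
Posterior odds = 0.890/(1−0.890) = 8.0909. LR = 0.93/0.13 = 7.1538.
Prior odds = 8.0909/7.1538 = 1.1310, so P(C) = 1.1310/(1+1.1310) ≈ 0.53.

P(C) = 0.53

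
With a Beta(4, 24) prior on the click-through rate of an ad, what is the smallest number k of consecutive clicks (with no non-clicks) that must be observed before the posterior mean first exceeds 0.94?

After k clicks and 0 non-clicks the posterior is Beta(4+k, 24), with mean (4+k)/(4+24+k).
Set (4+k)/(28+k) > 0.94 and solve: k > (0.94·28 − 4)/(1 − 0.94) = 372.000.
The smallest integer exceeding 372.000 is 373.

k = 373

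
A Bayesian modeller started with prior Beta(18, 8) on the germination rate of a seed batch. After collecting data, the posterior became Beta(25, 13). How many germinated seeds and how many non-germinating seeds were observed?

Beta is conjugate to the binomial likelihood: posterior = Beta(α+s, β+f).
Match parameters: s=25−18=7, f=13−8=5.

7 germinated seeds and 5 non-germinating seeds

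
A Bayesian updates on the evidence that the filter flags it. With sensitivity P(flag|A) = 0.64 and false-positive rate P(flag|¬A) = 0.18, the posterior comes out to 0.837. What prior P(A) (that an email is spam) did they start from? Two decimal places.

Bayes' rule in odds form gives O(A|E) = O(A)·[P(E|A)/P(E|¬A)], hence O(A) = O(A|E)/LR.
Posterior odds = 0.837/(1−0.837) = 5.1350. LR = 0.64/0.18 = 3.5556.
Prior odds = 5.1350/3.5556 = 1.4442, so P(A) = 1.4442/(1+1.4442) ≈ 0.59.

P(A) = 0.59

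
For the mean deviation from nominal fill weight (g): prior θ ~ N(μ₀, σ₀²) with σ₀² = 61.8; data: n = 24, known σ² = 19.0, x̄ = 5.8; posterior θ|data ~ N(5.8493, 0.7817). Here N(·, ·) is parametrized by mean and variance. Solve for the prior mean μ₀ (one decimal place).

With known observation variance, the Normal–Normal posterior has precision τ_n = τ₀ + n/σ² and mean μ_n = (τ₀μ₀ + (n/σ²)x̄)/τ_n.
Here τ₀ = 1/61.8 = 0.016181 and τ_data = 24/19.0 = 1.263158, so τ_n = 1.279339.
Rearranging for μ₀: μ₀ = (μ_n·τ_n − τ_data·x̄)/τ₀ = (5.8493·1.279339 − 1.263158·5.8) / 0.016181 = 0.156921/0.016181 ≈ 9.7.

μ₀ = 9.7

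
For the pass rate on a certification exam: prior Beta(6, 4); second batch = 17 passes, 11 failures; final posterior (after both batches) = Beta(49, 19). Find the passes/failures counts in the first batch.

26 passes and 4 failures

Sequential conjugate updates are equivalent to a single update on the pooled data, so total successes = posterior α − prior α and total failures = posterior β − prior β.
Total across both batches: 49−6=43 passes, 19−4=15 failures.
Subtract the second batch: 43−17=26 passes and 15−11=4 failures.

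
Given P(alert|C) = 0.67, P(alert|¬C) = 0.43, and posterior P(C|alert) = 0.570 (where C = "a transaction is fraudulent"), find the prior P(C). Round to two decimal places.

In odds form, posterior odds = prior odds × likelihood ratio, so prior odds = posterior odds ÷ LR.
Posterior odds = 0.570/(1−0.570) = 1.3256. LR = 0.67/0.43 = 1.5581.
Prior odds = 1.3256/1.5581 = 0.8508, so P(C) = 0.8508/(1+0.8508) ≈ 0.46.

P(C) = 0.46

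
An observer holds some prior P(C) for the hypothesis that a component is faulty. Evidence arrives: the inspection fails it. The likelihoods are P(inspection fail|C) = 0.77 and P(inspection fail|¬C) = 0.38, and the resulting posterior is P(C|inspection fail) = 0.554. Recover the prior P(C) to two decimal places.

In odds form, posterior odds = prior odds × likelihood ratio, so prior odds = posterior odds ÷ LR.
Posterior odds = 0.554/(1−0.554) = 1.2422. LR = 0.77/0.38 = 2.0263.
Prior odds = 1.2422/2.0263 = 0.6130, so P(C) = 0.6130/(1+0.6130) ≈ 0.38.

P(C) = 0.38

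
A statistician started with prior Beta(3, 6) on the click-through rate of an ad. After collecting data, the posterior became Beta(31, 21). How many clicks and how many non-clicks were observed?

Beta is conjugate to the binomial likelihood: posterior = Beta(α+s, β+f).
Match parameters: s=31−3=28, f=21−6=15.

28 clicks and 15 non-clicks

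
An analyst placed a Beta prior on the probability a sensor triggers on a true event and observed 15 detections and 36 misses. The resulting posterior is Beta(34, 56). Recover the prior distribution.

Beta(19, 20)

A Beta(α, β) prior with s successes and f failures in binomial data gives a Beta(α+s, β+f) posterior.
So α = 34 − 15 = 19 and β = 56 − 36 = 20.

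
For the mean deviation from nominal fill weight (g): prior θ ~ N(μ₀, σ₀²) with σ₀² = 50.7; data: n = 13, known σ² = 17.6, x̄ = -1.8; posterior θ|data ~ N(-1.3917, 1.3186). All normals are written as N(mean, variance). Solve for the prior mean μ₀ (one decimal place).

With known observation variance, the Normal–Normal posterior has precision τ_n = τ₀ + n/σ² and mean μ_n = (τ₀μ₀ + (n/σ²)x̄)/τ_n.
Here τ₀ = 1/50.7 = 0.019724 and τ_data = 13/17.6 = 0.738636, so τ_n = 0.758360.
Rearranging for μ₀: μ₀ = (μ_n·τ_n − τ_data·x̄)/τ₀ = (-1.3917·0.758360 − 0.738636·-1.8) / 0.019724 = 0.274135/0.019724 ≈ 13.9.

μ₀ = 13.9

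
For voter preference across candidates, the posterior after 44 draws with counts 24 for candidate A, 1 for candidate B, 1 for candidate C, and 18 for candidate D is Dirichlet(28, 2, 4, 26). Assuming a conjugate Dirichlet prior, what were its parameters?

Dirichlet(4, 1, 3, 8)

For a Dirichlet(α) prior with multinomial counts c, the posterior is Dirichlet(α + c) componentwise.
Subtract each count from the matching posterior parameter: 28−24=4, 2−1=1, 4−1=3, 26−18=8.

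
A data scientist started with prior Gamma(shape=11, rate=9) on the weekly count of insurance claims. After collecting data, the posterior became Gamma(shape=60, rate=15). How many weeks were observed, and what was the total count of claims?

n = 6 weeks with total 49 claims

A Gamma(α, β) prior (rate parametrization) on a Poisson rate with n observations summing to S gives posterior Gamma(α+S, β+n).
Matching: Σxᵢ = 60 − 11 = 49 and n = 15 − 9 = 6.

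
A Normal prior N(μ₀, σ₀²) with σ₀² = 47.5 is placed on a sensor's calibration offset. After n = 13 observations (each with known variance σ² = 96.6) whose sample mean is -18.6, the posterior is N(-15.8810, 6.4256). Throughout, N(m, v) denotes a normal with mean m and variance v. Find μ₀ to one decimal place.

μ₀ = 1.5

With known observation variance, the Normal–Normal posterior has precision τ_n = τ₀ + n/σ² and mean μ_n = (τ₀μ₀ + (n/σ²)x̄)/τ_n.
Here τ₀ = 1/47.5 = 0.021053 and τ_data = 13/96.6 = 0.134576, so τ_n = 0.155629.
Rearranging for μ₀: μ₀ = (μ_n·τ_n − τ_data·x̄)/τ₀ = (-15.8810·0.155629 − 0.134576·-18.6) / 0.021053 = 0.031569/0.021053 ≈ 1.5.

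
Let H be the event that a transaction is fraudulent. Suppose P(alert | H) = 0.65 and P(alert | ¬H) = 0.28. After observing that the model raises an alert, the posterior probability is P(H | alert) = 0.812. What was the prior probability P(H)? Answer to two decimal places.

In odds form, posterior odds = prior odds × likelihood ratio, so prior odds = posterior odds ÷ LR.
Posterior odds = 0.812/(1−0.812) = 4.3191. LR = 0.65/0.28 = 2.3214.
Prior odds = 4.3191/2.3214 = 1.8606, so P(H) = 1.8606/(1+1.8606) ≈ 0.65.

P(H) = 0.65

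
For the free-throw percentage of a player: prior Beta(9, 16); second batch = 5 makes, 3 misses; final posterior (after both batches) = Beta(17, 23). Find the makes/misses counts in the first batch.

3 makes and 4 misses

Because Beta–binomial updating is additive in the counts, the combined data contributed (α_post−α_prior, β_post−β_prior) successes and failures.
Total across both batches: 17−9=8 makes, 23−16=7 misses.
Subtract the second batch: 8−5=3 makes and 7−3=4 misses.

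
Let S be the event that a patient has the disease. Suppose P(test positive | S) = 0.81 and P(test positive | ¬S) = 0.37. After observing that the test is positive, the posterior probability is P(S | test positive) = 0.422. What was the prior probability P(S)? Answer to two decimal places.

P(S) = 0.25

Bayes' rule in odds form gives O(S|E) = O(S)·[P(E|S)/P(E|¬S)], hence O(S) = O(S|E)/LR.
Posterior odds = 0.422/(1−0.422) = 0.7301. LR = 0.81/0.37 = 2.1892.
Prior odds = 0.7301/2.1892 = 0.3335, so P(S) = 0.3335/(1+0.3335) ≈ 0.25.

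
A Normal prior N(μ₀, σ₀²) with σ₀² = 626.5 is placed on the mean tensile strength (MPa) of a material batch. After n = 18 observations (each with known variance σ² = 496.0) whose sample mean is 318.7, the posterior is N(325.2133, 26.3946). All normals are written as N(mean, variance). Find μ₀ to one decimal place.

μ₀ = 473.3

The posterior mean is a precision-weighted average: μ_n = (τ₀μ₀ + τ_data·x̄)/(τ₀+τ_data), with τ₀=1/σ₀² and τ_data=n/σ².
Here τ₀ = 1/626.5 = 0.001596 and τ_data = 18/496.0 = 0.036290, so τ_n = 0.037886.
Rearranging for μ₀: μ₀ = (μ_n·τ_n − τ_data·x̄)/τ₀ = (325.2133·0.037886 − 0.036290·318.7) / 0.001596 = 0.755408/0.001596 ≈ 473.3.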